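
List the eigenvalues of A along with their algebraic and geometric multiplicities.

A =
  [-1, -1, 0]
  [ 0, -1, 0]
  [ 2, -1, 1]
λ = -1: alg = 2, geom = 1; λ = 1: alg = 1, geom = 1

Step 1 — factor the characteristic polynomial to read off the algebraic multiplicities:
  χ_A(x) = (x - 1)*(x + 1)^2

Step 2 — compute geometric multiplicities via the rank-nullity identity g(λ) = n − rank(A − λI):
  rank(A − (-1)·I) = 2, so dim ker(A − (-1)·I) = n − 2 = 1
  rank(A − (1)·I) = 2, so dim ker(A − (1)·I) = n − 2 = 1

Summary:
  λ = -1: algebraic multiplicity = 2, geometric multiplicity = 1
  λ = 1: algebraic multiplicity = 1, geometric multiplicity = 1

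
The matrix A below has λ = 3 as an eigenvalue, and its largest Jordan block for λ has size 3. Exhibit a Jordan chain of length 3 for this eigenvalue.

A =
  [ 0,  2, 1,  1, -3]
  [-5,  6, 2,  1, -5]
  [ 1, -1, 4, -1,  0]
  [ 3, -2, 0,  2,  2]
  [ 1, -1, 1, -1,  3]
A Jordan chain for λ = 3 of length 3:
v_1 = (-1, -2, 0, 1, 0)ᵀ
v_2 = (1, 2, 1, 0, 1)ᵀ
v_3 = (0, 0, 1, 0, 0)ᵀ

Let N = A − (3)·I. We want v_3 with N^3 v_3 = 0 but N^2 v_3 ≠ 0; then v_{j-1} := N · v_j for j = 3, …, 2.

Pick v_3 = (0, 0, 1, 0, 0)ᵀ.
Then v_2 = N · v_3 = (1, 2, 1, 0, 1)ᵀ.
Then v_1 = N · v_2 = (-1, -2, 0, 1, 0)ᵀ.

Sanity check: (A − (3)·I) v_1 = (0, 0, 0, 0, 0)ᵀ = 0. ✓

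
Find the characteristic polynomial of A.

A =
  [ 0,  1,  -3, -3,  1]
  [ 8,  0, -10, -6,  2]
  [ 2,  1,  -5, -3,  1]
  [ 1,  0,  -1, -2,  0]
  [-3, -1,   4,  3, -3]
x^5 + 10*x^4 + 40*x^3 + 80*x^2 + 80*x + 32

Expanding det(x·I − A) (e.g. by cofactor expansion or by noting that A is similar to its Jordan form J, which has the same characteristic polynomial as A) gives
  χ_A(x) = x^5 + 10*x^4 + 40*x^3 + 80*x^2 + 80*x + 32
which factors as (x + 2)^5. The eigenvalues (with algebraic multiplicities) are λ = -2 with multiplicity 5.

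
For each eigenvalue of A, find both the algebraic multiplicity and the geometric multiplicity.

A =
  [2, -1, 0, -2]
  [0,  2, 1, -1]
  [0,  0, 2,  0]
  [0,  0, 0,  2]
λ = 2: alg = 4, geom = 2

Step 1 — factor the characteristic polynomial to read off the algebraic multiplicities:
  χ_A(x) = (x - 2)^4

Step 2 — compute geometric multiplicities via the rank-nullity identity g(λ) = n − rank(A − λI):
  rank(A − (2)·I) = 2, so dim ker(A − (2)·I) = n − 2 = 2

Summary:
  λ = 2: algebraic multiplicity = 4, geometric multiplicity = 2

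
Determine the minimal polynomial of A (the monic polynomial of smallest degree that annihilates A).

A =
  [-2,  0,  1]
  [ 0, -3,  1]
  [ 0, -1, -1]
x^3 + 6*x^2 + 12*x + 8

The characteristic polynomial is χ_A(x) = (x + 2)^3, so the eigenvalues are known. The minimal polynomial is
  m_A(x) = Π_λ (x − λ)^{k_λ}
where k_λ is the size of the *largest* Jordan block for λ (equivalently, the smallest k with (A − λI)^k v = 0 for every generalised eigenvector v of λ).

  λ = -2: largest Jordan block has size 3, contributing (x + 2)^3

So m_A(x) = (x + 2)^3 = x^3 + 6*x^2 + 12*x + 8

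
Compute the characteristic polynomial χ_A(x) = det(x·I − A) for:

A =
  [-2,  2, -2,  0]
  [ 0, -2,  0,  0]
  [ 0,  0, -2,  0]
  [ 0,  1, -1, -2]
x^4 + 8*x^3 + 24*x^2 + 32*x + 16

Expanding det(x·I − A) (e.g. by cofactor expansion or by noting that A is similar to its Jordan form J, which has the same characteristic polynomial as A) gives
  χ_A(x) = x^4 + 8*x^3 + 24*x^2 + 32*x + 16
which factors as (x + 2)^4. The eigenvalues (with algebraic multiplicities) are λ = -2 with multiplicity 4.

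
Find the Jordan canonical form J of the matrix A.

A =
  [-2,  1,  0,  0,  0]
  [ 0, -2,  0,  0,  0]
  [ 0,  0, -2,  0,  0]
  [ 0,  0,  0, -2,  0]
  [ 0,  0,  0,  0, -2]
J_2(-2) ⊕ J_1(-2) ⊕ J_1(-2) ⊕ J_1(-2)

The characteristic polynomial is
  det(x·I − A) = x^5 + 10*x^4 + 40*x^3 + 80*x^2 + 80*x + 32 = (x + 2)^5

Eigenvalues and multiplicities (the geometric multiplicity of λ is n − rank(A − λI), which equals the number of Jordan blocks for λ):
  λ = -2: algebraic multiplicity = 5, geometric multiplicity = 4

Determining the block sizes for each eigenvalue:
  λ = -2: 4 blocks summing to 5 forces exactly one block of size 2 and the rest size 1 → block sizes [2, 1, 1, 1]

Assembling the blocks gives a Jordan form
J =
  [-2,  1,  0,  0,  0]
  [ 0, -2,  0,  0,  0]
  [ 0,  0, -2,  0,  0]
  [ 0,  0,  0, -2,  0]
  [ 0,  0,  0,  0, -2]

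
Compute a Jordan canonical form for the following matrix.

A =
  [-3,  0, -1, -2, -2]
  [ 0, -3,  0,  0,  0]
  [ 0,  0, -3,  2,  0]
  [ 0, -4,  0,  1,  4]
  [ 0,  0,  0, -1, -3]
J_2(-3) ⊕ J_1(-3) ⊕ J_2(-1)

The characteristic polynomial is
  det(x·I − A) = x^5 + 11*x^4 + 46*x^3 + 90*x^2 + 81*x + 27 = (x + 1)^2*(x + 3)^3

Eigenvalues and multiplicities (the geometric multiplicity of λ is n − rank(A − λI), which equals the number of Jordan blocks for λ):
  λ = -3: algebraic multiplicity = 3, geometric multiplicity = 2
  λ = -1: algebraic multiplicity = 2, geometric multiplicity = 1

Determining the block sizes for each eigenvalue:
  λ = -3: 2 blocks summing to 3 forces exactly one block of size 2 and the rest size 1 → block sizes [2, 1]
  λ = -1: one block (gm = 1), so the single block has size am = 2 → block sizes [2]

Assembling the blocks gives a Jordan form
J =
  [-3,  1,  0,  0,  0]
  [ 0, -3,  0,  0,  0]
  [ 0,  0, -3,  0,  0]
  [ 0,  0,  0, -1,  1]
  [ 0,  0,  0,  0, -1]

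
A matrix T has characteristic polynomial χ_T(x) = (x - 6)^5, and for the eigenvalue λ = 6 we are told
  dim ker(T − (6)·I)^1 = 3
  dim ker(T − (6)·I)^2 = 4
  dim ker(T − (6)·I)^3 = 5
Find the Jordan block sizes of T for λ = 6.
Block sizes for λ = 6: [3, 1, 1]

From the dimensions of kernels of powers, the number of Jordan blocks of size at least j is d_j − d_{j−1} where d_j = dim ker(N^j) (with d_0 = 0). Computing the differences gives [3, 1, 1].
The number of blocks of size exactly k is (#blocks of size ≥ k) − (#blocks of size ≥ k + 1), so the partition is: 2 block(s) of size 1, 1 block(s) of size 3.
In nonincreasing order the block sizes are [3, 1, 1].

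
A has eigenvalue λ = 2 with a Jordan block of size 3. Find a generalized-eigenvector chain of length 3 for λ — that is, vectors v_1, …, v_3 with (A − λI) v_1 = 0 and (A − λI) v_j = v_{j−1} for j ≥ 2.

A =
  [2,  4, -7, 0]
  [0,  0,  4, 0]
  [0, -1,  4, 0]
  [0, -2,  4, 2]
A Jordan chain for λ = 2 of length 3:
v_1 = (-1, 0, 0, 0)ᵀ
v_2 = (4, -2, -1, -2)ᵀ
v_3 = (0, 1, 0, 0)ᵀ

Let N = A − (2)·I. We want v_3 with N^3 v_3 = 0 but N^2 v_3 ≠ 0; then v_{j-1} := N · v_j for j = 3, …, 2.

Pick v_3 = (0, 1, 0, 0)ᵀ.
Then v_2 = N · v_3 = (4, -2, -1, -2)ᵀ.
Then v_1 = N · v_2 = (-1, 0, 0, 0)ᵀ.

Sanity check: (A − (2)·I) v_1 = (0, 0, 0, 0)ᵀ = 0. ✓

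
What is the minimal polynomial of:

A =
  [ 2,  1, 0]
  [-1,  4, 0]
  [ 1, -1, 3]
x^2 - 6*x + 9

The characteristic polynomial is χ_A(x) = (x - 3)^3, so the eigenvalues are known. The minimal polynomial is
  m_A(x) = Π_λ (x − λ)^{k_λ}
where k_λ is the size of the *largest* Jordan block for λ (equivalently, the smallest k with (A − λI)^k v = 0 for every generalised eigenvector v of λ).

  λ = 3: largest Jordan block has size 2, contributing (x − 3)^2

So m_A(x) = (x - 3)^2 = x^2 - 6*x + 9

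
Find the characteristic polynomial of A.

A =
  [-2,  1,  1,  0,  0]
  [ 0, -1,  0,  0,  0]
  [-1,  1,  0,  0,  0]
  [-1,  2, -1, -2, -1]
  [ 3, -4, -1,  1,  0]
x^5 + 5*x^4 + 10*x^3 + 10*x^2 + 5*x + 1

Expanding det(x·I − A) (e.g. by cofactor expansion or by noting that A is similar to its Jordan form J, which has the same characteristic polynomial as A) gives
  χ_A(x) = x^5 + 5*x^4 + 10*x^3 + 10*x^2 + 5*x + 1
which factors as (x + 1)^5. The eigenvalues (with algebraic multiplicities) are λ = -1 with multiplicity 5.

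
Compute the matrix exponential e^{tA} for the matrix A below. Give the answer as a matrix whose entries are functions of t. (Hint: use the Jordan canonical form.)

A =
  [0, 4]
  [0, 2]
e^{tA} =
  [1, 2*exp(2*t) - 2]
  [0, exp(2*t)]

Strategy: write A = P · J · P⁻¹ where J is a Jordan canonical form, so e^{tA} = P · e^{tJ} · P⁻¹, and e^{tJ} can be computed block-by-block.

A has Jordan form
J =
  [0, 0]
  [0, 2]
(up to reordering of blocks).

Per-block formulas:
  For a 1×1 block at λ = 2: exp(t · [2]) = [e^(2t)].
  For a 1×1 block at λ = 0: exp(t · [0]) = [e^(0t)].

After assembling e^{tJ} and conjugating by P, we get:

e^{tA} =
  [1, 2*exp(2*t) - 2]
  [0, exp(2*t)]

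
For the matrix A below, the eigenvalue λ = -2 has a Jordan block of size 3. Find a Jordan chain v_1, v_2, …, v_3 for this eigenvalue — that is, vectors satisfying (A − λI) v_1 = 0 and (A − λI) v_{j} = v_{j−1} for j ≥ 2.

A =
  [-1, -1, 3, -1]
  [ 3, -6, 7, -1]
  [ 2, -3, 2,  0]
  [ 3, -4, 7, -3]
A Jordan chain for λ = -2 of length 3:
v_1 = (1, 2, 1, 2)ᵀ
v_2 = (1, 3, 2, 3)ᵀ
v_3 = (1, 0, 0, 0)ᵀ

Let N = A − (-2)·I. We want v_3 with N^3 v_3 = 0 but N^2 v_3 ≠ 0; then v_{j-1} := N · v_j for j = 3, …, 2.

Pick v_3 = (1, 0, 0, 0)ᵀ.
Then v_2 = N · v_3 = (1, 3, 2, 3)ᵀ.
Then v_1 = N · v_2 = (1, 2, 1, 2)ᵀ.

Sanity check: (A − (-2)·I) v_1 = (0, 0, 0, 0)ᵀ = 0. ✓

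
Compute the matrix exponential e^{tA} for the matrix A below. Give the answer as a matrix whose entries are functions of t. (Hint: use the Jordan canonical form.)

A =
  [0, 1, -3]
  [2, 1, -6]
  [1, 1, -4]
e^{tA} =
  [t*exp(-t) + exp(-t), t*exp(-t), -3*t*exp(-t)]
  [2*t*exp(-t), 2*t*exp(-t) + exp(-t), -6*t*exp(-t)]
  [t*exp(-t), t*exp(-t), -3*t*exp(-t) + exp(-t)]

Strategy: write A = P · J · P⁻¹ where J is a Jordan canonical form, so e^{tA} = P · e^{tJ} · P⁻¹, and e^{tJ} can be computed block-by-block.

A has Jordan form
J =
  [-1,  1,  0]
  [ 0, -1,  0]
  [ 0,  0, -1]
(up to reordering of blocks).

Per-block formulas:
  For a 1×1 block at λ = -1: exp(t · [-1]) = [e^(-1t)].
  For a 2×2 Jordan block J_2(-1): exp(t · J_2(-1)) = e^(-1t)·(I + t·N), where N is the 2×2 nilpotent shift.

After assembling e^{tJ} and conjugating by P, we get:

e^{tA} =
  [t*exp(-t) + exp(-t), t*exp(-t), -3*t*exp(-t)]
  [2*t*exp(-t), 2*t*exp(-t) + exp(-t), -6*t*exp(-t)]
  [t*exp(-t), t*exp(-t), -3*t*exp(-t) + exp(-t)]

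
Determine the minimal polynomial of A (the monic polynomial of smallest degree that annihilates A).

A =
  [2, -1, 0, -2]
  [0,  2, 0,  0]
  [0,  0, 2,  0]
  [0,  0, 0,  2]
x^2 - 4*x + 4

The characteristic polynomial is χ_A(x) = (x - 2)^4, so the eigenvalues are known. The minimal polynomial is
  m_A(x) = Π_λ (x − λ)^{k_λ}
where k_λ is the size of the *largest* Jordan block for λ (equivalently, the smallest k with (A − λI)^k v = 0 for every generalised eigenvector v of λ).

  λ = 2: largest Jordan block has size 2, contributing (x − 2)^2

So m_A(x) = (x - 2)^2 = x^2 - 4*x + 4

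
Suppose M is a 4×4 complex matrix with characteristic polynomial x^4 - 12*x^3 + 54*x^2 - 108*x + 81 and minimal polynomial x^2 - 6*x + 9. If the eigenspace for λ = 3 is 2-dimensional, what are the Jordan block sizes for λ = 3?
Block sizes for λ = 3: [2, 2]

Step 1 — from the characteristic polynomial, algebraic multiplicity of λ = 3 is 4. From dim ker(M − (3)·I) = 2, there are exactly 2 Jordan blocks for λ = 3.
Step 2 — from the minimal polynomial, the factor (x − 3)^2 tells us the largest block for λ = 3 has size 2.
Step 3 — with total size 4, 2 blocks, and largest block 2, the block sizes (in nonincreasing order) are [2, 2].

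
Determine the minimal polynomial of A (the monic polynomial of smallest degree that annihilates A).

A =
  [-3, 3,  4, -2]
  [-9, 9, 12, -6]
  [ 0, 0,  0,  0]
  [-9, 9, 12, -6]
x^2

The characteristic polynomial is χ_A(x) = x^4, so the eigenvalues are known. The minimal polynomial is
  m_A(x) = Π_λ (x − λ)^{k_λ}
where k_λ is the size of the *largest* Jordan block for λ (equivalently, the smallest k with (A − λI)^k v = 0 for every generalised eigenvector v of λ).

  λ = 0: largest Jordan block has size 2, contributing (x − 0)^2

So m_A(x) = x^2 = x^2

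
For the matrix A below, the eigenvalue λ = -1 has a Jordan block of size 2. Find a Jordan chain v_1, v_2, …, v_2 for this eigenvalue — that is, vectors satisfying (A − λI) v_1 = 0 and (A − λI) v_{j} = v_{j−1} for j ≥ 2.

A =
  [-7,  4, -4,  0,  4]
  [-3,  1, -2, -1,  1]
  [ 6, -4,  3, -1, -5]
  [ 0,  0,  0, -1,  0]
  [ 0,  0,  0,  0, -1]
A Jordan chain for λ = -1 of length 2:
v_1 = (-6, -3, 6, 0, 0)ᵀ
v_2 = (1, 0, 0, 0, 0)ᵀ

Let N = A − (-1)·I. We want v_2 with N^2 v_2 = 0 but N^1 v_2 ≠ 0; then v_{j-1} := N · v_j for j = 2, …, 2.

Pick v_2 = (1, 0, 0, 0, 0)ᵀ.
Then v_1 = N · v_2 = (-6, -3, 6, 0, 0)ᵀ.

Sanity check: (A − (-1)·I) v_1 = (0, 0, 0, 0, 0)ᵀ = 0. ✓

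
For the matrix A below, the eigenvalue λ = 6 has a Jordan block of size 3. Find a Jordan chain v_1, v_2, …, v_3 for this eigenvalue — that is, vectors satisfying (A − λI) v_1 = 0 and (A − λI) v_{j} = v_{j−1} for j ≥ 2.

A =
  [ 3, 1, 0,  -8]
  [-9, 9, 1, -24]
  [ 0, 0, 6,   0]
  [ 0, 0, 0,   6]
A Jordan chain for λ = 6 of length 3:
v_1 = (1, 3, 0, 0)ᵀ
v_2 = (0, 1, 0, 0)ᵀ
v_3 = (0, 0, 1, 0)ᵀ

Let N = A − (6)·I. We want v_3 with N^3 v_3 = 0 but N^2 v_3 ≠ 0; then v_{j-1} := N · v_j for j = 3, …, 2.

Pick v_3 = (0, 0, 1, 0)ᵀ.
Then v_2 = N · v_3 = (0, 1, 0, 0)ᵀ.
Then v_1 = N · v_2 = (1, 3, 0, 0)ᵀ.

Sanity check: (A − (6)·I) v_1 = (0, 0, 0, 0)ᵀ = 0. ✓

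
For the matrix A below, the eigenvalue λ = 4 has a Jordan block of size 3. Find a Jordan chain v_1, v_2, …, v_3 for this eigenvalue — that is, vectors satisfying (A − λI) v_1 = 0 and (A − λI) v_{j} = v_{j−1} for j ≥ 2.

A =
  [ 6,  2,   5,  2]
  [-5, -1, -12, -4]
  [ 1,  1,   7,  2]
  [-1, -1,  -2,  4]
A Jordan chain for λ = 4 of length 3:
v_1 = (-3, 7, -2, 1)ᵀ
v_2 = (2, -5, 1, -1)ᵀ
v_3 = (1, 0, 0, 0)ᵀ

Let N = A − (4)·I. We want v_3 with N^3 v_3 = 0 but N^2 v_3 ≠ 0; then v_{j-1} := N · v_j for j = 3, …, 2.

Pick v_3 = (1, 0, 0, 0)ᵀ.
Then v_2 = N · v_3 = (2, -5, 1, -1)ᵀ.
Then v_1 = N · v_2 = (-3, 7, -2, 1)ᵀ.

Sanity check: (A − (4)·I) v_1 = (0, 0, 0, 0)ᵀ = 0. ✓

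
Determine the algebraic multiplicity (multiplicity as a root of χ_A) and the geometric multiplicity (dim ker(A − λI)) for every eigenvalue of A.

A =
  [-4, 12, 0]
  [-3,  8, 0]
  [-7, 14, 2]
λ = 2: alg = 3, geom = 2

Step 1 — factor the characteristic polynomial to read off the algebraic multiplicities:
  χ_A(x) = (x - 2)^3

Step 2 — compute geometric multiplicities via the rank-nullity identity g(λ) = n − rank(A − λI):
  rank(A − (2)·I) = 1, so dim ker(A − (2)·I) = n − 1 = 2

Summary:
  λ = 2: algebraic multiplicity = 3, geometric multiplicity = 2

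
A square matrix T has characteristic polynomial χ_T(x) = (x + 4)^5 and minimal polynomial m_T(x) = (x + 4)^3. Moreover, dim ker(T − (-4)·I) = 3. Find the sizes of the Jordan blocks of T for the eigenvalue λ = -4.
Block sizes for λ = -4: [3, 1, 1]

Step 1 — from the characteristic polynomial, algebraic multiplicity of λ = -4 is 5. From dim ker(T − (-4)·I) = 3, there are exactly 3 Jordan blocks for λ = -4.
Step 2 — from the minimal polynomial, the factor (x + 4)^3 tells us the largest block for λ = -4 has size 3.
Step 3 — with total size 5, 3 blocks, and largest block 3, the block sizes (in nonincreasing order) are [3, 1, 1].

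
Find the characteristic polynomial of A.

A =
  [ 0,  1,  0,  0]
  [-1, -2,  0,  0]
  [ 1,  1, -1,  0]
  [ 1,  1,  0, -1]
x^4 + 4*x^3 + 6*x^2 + 4*x + 1

Expanding det(x·I − A) (e.g. by cofactor expansion or by noting that A is similar to its Jordan form J, which has the same characteristic polynomial as A) gives
  χ_A(x) = x^4 + 4*x^3 + 6*x^2 + 4*x + 1
which factors as (x + 1)^4. The eigenvalues (with algebraic multiplicities) are λ = -1 with multiplicity 4.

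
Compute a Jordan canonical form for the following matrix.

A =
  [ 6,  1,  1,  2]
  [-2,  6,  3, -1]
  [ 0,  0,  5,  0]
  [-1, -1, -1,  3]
J_3(5) ⊕ J_1(5)

The characteristic polynomial is
  det(x·I − A) = x^4 - 20*x^3 + 150*x^2 - 500*x + 625 = (x - 5)^4

Eigenvalues and multiplicities (the geometric multiplicity of λ is n − rank(A − λI), which equals the number of Jordan blocks for λ):
  λ = 5: algebraic multiplicity = 4, geometric multiplicity = 2

Determining the block sizes for each eigenvalue:
  λ = 5: with am = 4 and gm = 2, the partition is not yet determined (e.g. several partitions of 4 into 2 parts exist). Let N = A − (5)·I. Computing rank(N^1) = 2, rank(N^2) = 1, rank(N^3) = 0; the number of blocks of size ≥ j is rank(N^{j−1}) − rank(N^j), giving [2, 1, 1]. So we have 1 block(s) of size 3, 1 block(s) of size 1 → block sizes [3, 1]

Assembling the blocks gives a Jordan form
J =
  [5, 1, 0, 0]
  [0, 5, 1, 0]
  [0, 0, 5, 0]
  [0, 0, 0, 5]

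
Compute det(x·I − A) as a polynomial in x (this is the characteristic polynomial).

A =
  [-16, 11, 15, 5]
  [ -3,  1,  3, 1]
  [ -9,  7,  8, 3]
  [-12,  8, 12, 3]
x^4 + 4*x^3 + 6*x^2 + 4*x + 1

Expanding det(x·I − A) (e.g. by cofactor expansion or by noting that A is similar to its Jordan form J, which has the same characteristic polynomial as A) gives
  χ_A(x) = x^4 + 4*x^3 + 6*x^2 + 4*x + 1
which factors as (x + 1)^4. The eigenvalues (with algebraic multiplicities) are λ = -1 with multiplicity 4.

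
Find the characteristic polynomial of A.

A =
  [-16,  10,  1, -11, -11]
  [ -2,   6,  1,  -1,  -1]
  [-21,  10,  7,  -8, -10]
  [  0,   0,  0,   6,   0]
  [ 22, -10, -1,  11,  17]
x^5 - 20*x^4 + 120*x^3 - 2160*x + 5184

Expanding det(x·I − A) (e.g. by cofactor expansion or by noting that A is similar to its Jordan form J, which has the same characteristic polynomial as A) gives
  χ_A(x) = x^5 - 20*x^4 + 120*x^3 - 2160*x + 5184
which factors as (x - 6)^4*(x + 4). The eigenvalues (with algebraic multiplicities) are λ = -4 with multiplicity 1, λ = 6 with multiplicity 4.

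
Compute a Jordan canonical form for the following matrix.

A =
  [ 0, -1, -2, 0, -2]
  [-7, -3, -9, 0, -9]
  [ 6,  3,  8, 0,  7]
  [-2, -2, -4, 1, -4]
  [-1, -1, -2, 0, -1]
J_3(1) ⊕ J_1(1) ⊕ J_1(1)

The characteristic polynomial is
  det(x·I − A) = x^5 - 5*x^4 + 10*x^3 - 10*x^2 + 5*x - 1 = (x - 1)^5

Eigenvalues and multiplicities (the geometric multiplicity of λ is n − rank(A − λI), which equals the number of Jordan blocks for λ):
  λ = 1: algebraic multiplicity = 5, geometric multiplicity = 3

Determining the block sizes for each eigenvalue:
  λ = 1: with am = 5 and gm = 3, the partition is not yet determined (e.g. several partitions of 5 into 3 parts exist). Let N = A − (1)·I. Computing rank(N^1) = 2, rank(N^2) = 1, rank(N^3) = 0; the number of blocks of size ≥ j is rank(N^{j−1}) − rank(N^j), giving [3, 1, 1]. So we have 1 block(s) of size 3, 2 block(s) of size 1 → block sizes [3, 1, 1]

Assembling the blocks gives a Jordan form
J =
  [1, 1, 0, 0, 0]
  [0, 1, 1, 0, 0]
  [0, 0, 1, 0, 0]
  [0, 0, 0, 1, 0]
  [0, 0, 0, 0, 1]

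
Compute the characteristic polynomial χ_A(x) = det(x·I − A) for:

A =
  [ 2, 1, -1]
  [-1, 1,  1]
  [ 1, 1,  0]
x^3 - 3*x^2 + 3*x - 1

Expanding det(x·I − A) (e.g. by cofactor expansion or by noting that A is similar to its Jordan form J, which has the same characteristic polynomial as A) gives
  χ_A(x) = x^3 - 3*x^2 + 3*x - 1
which factors as (x - 1)^3. The eigenvalues (with algebraic multiplicities) are λ = 1 with multiplicity 3.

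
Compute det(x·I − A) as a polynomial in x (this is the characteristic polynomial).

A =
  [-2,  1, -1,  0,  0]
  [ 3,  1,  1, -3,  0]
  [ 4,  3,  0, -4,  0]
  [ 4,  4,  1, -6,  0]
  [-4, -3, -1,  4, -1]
x^5 + 8*x^4 + 25*x^3 + 38*x^2 + 28*x + 8

Expanding det(x·I − A) (e.g. by cofactor expansion or by noting that A is similar to its Jordan form J, which has the same characteristic polynomial as A) gives
  χ_A(x) = x^5 + 8*x^4 + 25*x^3 + 38*x^2 + 28*x + 8
which factors as (x + 1)^2*(x + 2)^3. The eigenvalues (with algebraic multiplicities) are λ = -2 with multiplicity 3, λ = -1 with multiplicity 2.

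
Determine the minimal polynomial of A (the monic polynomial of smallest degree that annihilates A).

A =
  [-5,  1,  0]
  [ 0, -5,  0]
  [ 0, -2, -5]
x^2 + 10*x + 25

The characteristic polynomial is χ_A(x) = (x + 5)^3, so the eigenvalues are known. The minimal polynomial is
  m_A(x) = Π_λ (x − λ)^{k_λ}
where k_λ is the size of the *largest* Jordan block for λ (equivalently, the smallest k with (A − λI)^k v = 0 for every generalised eigenvector v of λ).

  λ = -5: largest Jordan block has size 2, contributing (x + 5)^2

So m_A(x) = (x + 5)^2 = x^2 + 10*x + 25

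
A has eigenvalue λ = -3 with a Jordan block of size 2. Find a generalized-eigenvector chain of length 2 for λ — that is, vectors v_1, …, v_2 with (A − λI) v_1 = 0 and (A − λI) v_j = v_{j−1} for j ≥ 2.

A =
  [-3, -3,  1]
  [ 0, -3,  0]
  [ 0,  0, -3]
A Jordan chain for λ = -3 of length 2:
v_1 = (-3, 0, 0)ᵀ
v_2 = (0, 1, 0)ᵀ

Let N = A − (-3)·I. We want v_2 with N^2 v_2 = 0 but N^1 v_2 ≠ 0; then v_{j-1} := N · v_j for j = 2, …, 2.

Pick v_2 = (0, 1, 0)ᵀ.
Then v_1 = N · v_2 = (-3, 0, 0)ᵀ.

Sanity check: (A − (-3)·I) v_1 = (0, 0, 0)ᵀ = 0. ✓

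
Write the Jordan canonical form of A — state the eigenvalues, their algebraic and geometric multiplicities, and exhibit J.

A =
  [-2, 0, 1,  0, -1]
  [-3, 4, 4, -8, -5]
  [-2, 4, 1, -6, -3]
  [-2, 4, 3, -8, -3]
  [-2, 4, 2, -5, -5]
J_3(-2) ⊕ J_2(-2)

The characteristic polynomial is
  det(x·I − A) = x^5 + 10*x^4 + 40*x^3 + 80*x^2 + 80*x + 32 = (x + 2)^5

Eigenvalues and multiplicities (the geometric multiplicity of λ is n − rank(A − λI), which equals the number of Jordan blocks for λ):
  λ = -2: algebraic multiplicity = 5, geometric multiplicity = 2

Determining the block sizes for each eigenvalue:
  λ = -2: with am = 5 and gm = 2, the partition is not yet determined (e.g. several partitions of 5 into 2 parts exist). Let N = A − (-2)·I. Computing rank(N^1) = 3, rank(N^2) = 1, rank(N^3) = 0; the number of blocks of size ≥ j is rank(N^{j−1}) − rank(N^j), giving [2, 2, 1]. So we have 1 block(s) of size 3, 1 block(s) of size 2 → block sizes [3, 2]

Assembling the blocks gives a Jordan form
J =
  [-2,  1,  0,  0,  0]
  [ 0, -2,  1,  0,  0]
  [ 0,  0, -2,  0,  0]
  [ 0,  0,  0, -2,  1]
  [ 0,  0,  0,  0, -2]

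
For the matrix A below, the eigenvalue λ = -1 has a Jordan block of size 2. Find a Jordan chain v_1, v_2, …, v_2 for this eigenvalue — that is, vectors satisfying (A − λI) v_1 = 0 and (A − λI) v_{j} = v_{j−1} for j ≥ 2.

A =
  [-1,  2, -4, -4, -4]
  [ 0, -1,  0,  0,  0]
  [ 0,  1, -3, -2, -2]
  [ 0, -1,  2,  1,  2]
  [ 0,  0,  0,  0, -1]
A Jordan chain for λ = -1 of length 2:
v_1 = (2, 0, 1, -1, 0)ᵀ
v_2 = (0, 1, 0, 0, 0)ᵀ

Let N = A − (-1)·I. We want v_2 with N^2 v_2 = 0 but N^1 v_2 ≠ 0; then v_{j-1} := N · v_j for j = 2, …, 2.

Pick v_2 = (0, 1, 0, 0, 0)ᵀ.
Then v_1 = N · v_2 = (2, 0, 1, -1, 0)ᵀ.

Sanity check: (A − (-1)·I) v_1 = (0, 0, 0, 0, 0)ᵀ = 0. ✓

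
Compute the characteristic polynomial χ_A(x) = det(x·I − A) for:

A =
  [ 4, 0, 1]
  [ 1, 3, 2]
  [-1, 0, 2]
x^3 - 9*x^2 + 27*x - 27

Expanding det(x·I − A) (e.g. by cofactor expansion or by noting that A is similar to its Jordan form J, which has the same characteristic polynomial as A) gives
  χ_A(x) = x^3 - 9*x^2 + 27*x - 27
which factors as (x - 3)^3. The eigenvalues (with algebraic multiplicities) are λ = 3 with multiplicity 3.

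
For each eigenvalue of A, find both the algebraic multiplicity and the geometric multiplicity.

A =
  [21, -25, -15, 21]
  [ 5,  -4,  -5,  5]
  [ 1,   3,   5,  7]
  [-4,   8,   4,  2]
λ = 6: alg = 4, geom = 2

Step 1 — factor the characteristic polynomial to read off the algebraic multiplicities:
  χ_A(x) = (x - 6)^4

Step 2 — compute geometric multiplicities via the rank-nullity identity g(λ) = n − rank(A − λI):
  rank(A − (6)·I) = 2, so dim ker(A − (6)·I) = n − 2 = 2

Summary:
  λ = 6: algebraic multiplicity = 4, geometric multiplicity = 2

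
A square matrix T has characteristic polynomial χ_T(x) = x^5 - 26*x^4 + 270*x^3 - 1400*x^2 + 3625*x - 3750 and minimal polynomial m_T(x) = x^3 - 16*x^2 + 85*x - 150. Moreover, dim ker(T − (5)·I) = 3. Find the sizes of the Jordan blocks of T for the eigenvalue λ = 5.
Block sizes for λ = 5: [2, 1, 1]

Step 1 — from the characteristic polynomial, algebraic multiplicity of λ = 5 is 4. From dim ker(T − (5)·I) = 3, there are exactly 3 Jordan blocks for λ = 5.
Step 2 — from the minimal polynomial, the factor (x − 5)^2 tells us the largest block for λ = 5 has size 2.
Step 3 — with total size 4, 3 blocks, and largest block 2, the block sizes (in nonincreasing order) are [2, 1, 1].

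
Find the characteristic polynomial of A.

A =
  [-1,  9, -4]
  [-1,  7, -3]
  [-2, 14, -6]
x^3

Expanding det(x·I − A) (e.g. by cofactor expansion or by noting that A is similar to its Jordan form J, which has the same characteristic polynomial as A) gives
  χ_A(x) = x^3
which factors as x^3. The eigenvalues (with algebraic multiplicities) are λ = 0 with multiplicity 3.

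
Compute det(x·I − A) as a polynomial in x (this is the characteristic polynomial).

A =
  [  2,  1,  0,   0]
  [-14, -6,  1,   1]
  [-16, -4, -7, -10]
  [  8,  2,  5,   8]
x^4 + 3*x^3 - 6*x^2 - 28*x - 24

Expanding det(x·I − A) (e.g. by cofactor expansion or by noting that A is similar to its Jordan form J, which has the same characteristic polynomial as A) gives
  χ_A(x) = x^4 + 3*x^3 - 6*x^2 - 28*x - 24
which factors as (x - 3)*(x + 2)^3. The eigenvalues (with algebraic multiplicities) are λ = -2 with multiplicity 3, λ = 3 with multiplicity 1.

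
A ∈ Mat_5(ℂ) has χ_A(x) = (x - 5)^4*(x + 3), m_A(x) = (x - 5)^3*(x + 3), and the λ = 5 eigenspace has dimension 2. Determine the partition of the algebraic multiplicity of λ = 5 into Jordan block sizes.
Block sizes for λ = 5: [3, 1]

Step 1 — from the characteristic polynomial, algebraic multiplicity of λ = 5 is 4. From dim ker(A − (5)·I) = 2, there are exactly 2 Jordan blocks for λ = 5.
Step 2 — from the minimal polynomial, the factor (x − 5)^3 tells us the largest block for λ = 5 has size 3.
Step 3 — with total size 4, 2 blocks, and largest block 3, the block sizes (in nonincreasing order) are [3, 1].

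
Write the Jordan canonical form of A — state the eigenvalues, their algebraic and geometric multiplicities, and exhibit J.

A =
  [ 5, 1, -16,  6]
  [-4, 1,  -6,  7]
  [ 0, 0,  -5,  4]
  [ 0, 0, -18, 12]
J_2(3) ⊕ J_1(3) ⊕ J_1(4)

The characteristic polynomial is
  det(x·I − A) = x^4 - 13*x^3 + 63*x^2 - 135*x + 108 = (x - 4)*(x - 3)^3

Eigenvalues and multiplicities (the geometric multiplicity of λ is n − rank(A − λI), which equals the number of Jordan blocks for λ):
  λ = 3: algebraic multiplicity = 3, geometric multiplicity = 2
  λ = 4: algebraic multiplicity = 1, geometric multiplicity = 1

Determining the block sizes for each eigenvalue:
  λ = 3: 2 blocks summing to 3 forces exactly one block of size 2 and the rest size 1 → block sizes [2, 1]
  λ = 4: one block (gm = 1), so the single block has size am = 1 → block sizes [1]

Assembling the blocks gives a Jordan form
J =
  [3, 1, 0, 0]
  [0, 3, 0, 0]
  [0, 0, 3, 0]
  [0, 0, 0, 4]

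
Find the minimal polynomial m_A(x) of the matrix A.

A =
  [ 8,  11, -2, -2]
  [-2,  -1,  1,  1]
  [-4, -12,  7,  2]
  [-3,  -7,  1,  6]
x^3 - 15*x^2 + 75*x - 125

The characteristic polynomial is χ_A(x) = (x - 5)^4, so the eigenvalues are known. The minimal polynomial is
  m_A(x) = Π_λ (x − λ)^{k_λ}
where k_λ is the size of the *largest* Jordan block for λ (equivalently, the smallest k with (A − λI)^k v = 0 for every generalised eigenvector v of λ).

  λ = 5: largest Jordan block has size 3, contributing (x − 5)^3

So m_A(x) = (x - 5)^3 = x^3 - 15*x^2 + 75*x - 125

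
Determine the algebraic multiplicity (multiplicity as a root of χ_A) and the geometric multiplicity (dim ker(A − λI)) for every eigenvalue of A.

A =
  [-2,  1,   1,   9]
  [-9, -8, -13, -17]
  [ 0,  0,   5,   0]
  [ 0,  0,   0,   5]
λ = -5: alg = 2, geom = 1; λ = 5: alg = 2, geom = 2

Step 1 — factor the characteristic polynomial to read off the algebraic multiplicities:
  χ_A(x) = (x - 5)^2*(x + 5)^2

Step 2 — compute geometric multiplicities via the rank-nullity identity g(λ) = n − rank(A − λI):
  rank(A − (-5)·I) = 3, so dim ker(A − (-5)·I) = n − 3 = 1
  rank(A − (5)·I) = 2, so dim ker(A − (5)·I) = n − 2 = 2

Summary:
  λ = -5: algebraic multiplicity = 2, geometric multiplicity = 1
  λ = 5: algebraic multiplicity = 2, geometric multiplicity = 2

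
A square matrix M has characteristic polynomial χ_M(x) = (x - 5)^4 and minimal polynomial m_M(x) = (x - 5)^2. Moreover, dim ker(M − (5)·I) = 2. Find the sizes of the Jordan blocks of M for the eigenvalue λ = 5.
Block sizes for λ = 5: [2, 2]

Step 1 — from the characteristic polynomial, algebraic multiplicity of λ = 5 is 4. From dim ker(M − (5)·I) = 2, there are exactly 2 Jordan blocks for λ = 5.
Step 2 — from the minimal polynomial, the factor (x − 5)^2 tells us the largest block for λ = 5 has size 2.
Step 3 — with total size 4, 2 blocks, and largest block 2, the block sizes (in nonincreasing order) are [2, 2].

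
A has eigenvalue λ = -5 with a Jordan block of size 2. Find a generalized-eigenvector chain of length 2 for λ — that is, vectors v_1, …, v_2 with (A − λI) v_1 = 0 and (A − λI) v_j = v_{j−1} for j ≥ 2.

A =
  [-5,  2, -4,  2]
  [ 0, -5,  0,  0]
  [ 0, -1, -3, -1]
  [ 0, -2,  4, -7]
A Jordan chain for λ = -5 of length 2:
v_1 = (2, 0, -1, -2)ᵀ
v_2 = (0, 1, 0, 0)ᵀ

Let N = A − (-5)·I. We want v_2 with N^2 v_2 = 0 but N^1 v_2 ≠ 0; then v_{j-1} := N · v_j for j = 2, …, 2.

Pick v_2 = (0, 1, 0, 0)ᵀ.
Then v_1 = N · v_2 = (2, 0, -1, -2)ᵀ.

Sanity check: (A − (-5)·I) v_1 = (0, 0, 0, 0)ᵀ = 0. ✓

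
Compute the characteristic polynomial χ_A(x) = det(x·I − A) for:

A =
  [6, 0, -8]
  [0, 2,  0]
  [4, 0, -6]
x^3 - 2*x^2 - 4*x + 8

Expanding det(x·I − A) (e.g. by cofactor expansion or by noting that A is similar to its Jordan form J, which has the same characteristic polynomial as A) gives
  χ_A(x) = x^3 - 2*x^2 - 4*x + 8
which factors as (x - 2)^2*(x + 2). The eigenvalues (with algebraic multiplicities) are λ = -2 with multiplicity 1, λ = 2 with multiplicity 2.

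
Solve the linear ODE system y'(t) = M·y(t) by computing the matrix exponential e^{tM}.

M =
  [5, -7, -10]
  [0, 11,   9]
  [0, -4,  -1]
e^{tM} =
  [exp(5*t), -t^2*exp(5*t) - 7*t*exp(5*t), -3*t^2*exp(5*t)/2 - 10*t*exp(5*t)]
  [0, 6*t*exp(5*t) + exp(5*t), 9*t*exp(5*t)]
  [0, -4*t*exp(5*t), -6*t*exp(5*t) + exp(5*t)]

Strategy: write M = P · J · P⁻¹ where J is a Jordan canonical form, so e^{tM} = P · e^{tJ} · P⁻¹, and e^{tJ} can be computed block-by-block.

M has Jordan form
J =
  [5, 1, 0]
  [0, 5, 1]
  [0, 0, 5]
(up to reordering of blocks).

Per-block formulas:
  For a 3×3 Jordan block J_3(5): exp(t · J_3(5)) = e^(5t)·(I + t·N + (t^2/2)·N^2), where N is the 3×3 nilpotent shift.

After assembling e^{tJ} and conjugating by P, we get:

e^{tM} =
  [exp(5*t), -t^2*exp(5*t) - 7*t*exp(5*t), -3*t^2*exp(5*t)/2 - 10*t*exp(5*t)]
  [0, 6*t*exp(5*t) + exp(5*t), 9*t*exp(5*t)]
  [0, -4*t*exp(5*t), -6*t*exp(5*t) + exp(5*t)]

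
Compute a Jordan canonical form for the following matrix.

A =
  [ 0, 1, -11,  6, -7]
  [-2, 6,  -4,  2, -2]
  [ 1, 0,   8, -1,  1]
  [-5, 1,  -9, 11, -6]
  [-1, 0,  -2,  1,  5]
J_2(6) ⊕ J_2(6) ⊕ J_1(6)

The characteristic polynomial is
  det(x·I − A) = x^5 - 30*x^4 + 360*x^3 - 2160*x^2 + 6480*x - 7776 = (x - 6)^5

Eigenvalues and multiplicities (the geometric multiplicity of λ is n − rank(A − λI), which equals the number of Jordan blocks for λ):
  λ = 6: algebraic multiplicity = 5, geometric multiplicity = 3

Determining the block sizes for each eigenvalue:
  λ = 6: with am = 5 and gm = 3, the partition is not yet determined (e.g. several partitions of 5 into 3 parts exist). Let N = A − (6)·I. Computing rank(N^1) = 2, rank(N^2) = 0; the number of blocks of size ≥ j is rank(N^{j−1}) − rank(N^j), giving [3, 2]. So we have 2 block(s) of size 2, 1 block(s) of size 1 → block sizes [2, 2, 1]

Assembling the blocks gives a Jordan form
J =
  [6, 1, 0, 0, 0]
  [0, 6, 0, 0, 0]
  [0, 0, 6, 1, 0]
  [0, 0, 0, 6, 0]
  [0, 0, 0, 0, 6]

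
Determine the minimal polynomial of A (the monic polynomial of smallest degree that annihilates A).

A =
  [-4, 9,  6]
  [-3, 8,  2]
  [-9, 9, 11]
x^2 - 10*x + 25

The characteristic polynomial is χ_A(x) = (x - 5)^3, so the eigenvalues are known. The minimal polynomial is
  m_A(x) = Π_λ (x − λ)^{k_λ}
where k_λ is the size of the *largest* Jordan block for λ (equivalently, the smallest k with (A − λI)^k v = 0 for every generalised eigenvector v of λ).

  λ = 5: largest Jordan block has size 2, contributing (x − 5)^2

So m_A(x) = (x - 5)^2 = x^2 - 10*x + 25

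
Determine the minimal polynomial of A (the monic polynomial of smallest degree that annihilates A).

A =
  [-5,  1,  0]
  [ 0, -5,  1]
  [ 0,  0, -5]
x^3 + 15*x^2 + 75*x + 125

The characteristic polynomial is χ_A(x) = (x + 5)^3, so the eigenvalues are known. The minimal polynomial is
  m_A(x) = Π_λ (x − λ)^{k_λ}
where k_λ is the size of the *largest* Jordan block for λ (equivalently, the smallest k with (A − λI)^k v = 0 for every generalised eigenvector v of λ).

  λ = -5: largest Jordan block has size 3, contributing (x + 5)^3

So m_A(x) = (x + 5)^3 = x^3 + 15*x^2 + 75*x + 125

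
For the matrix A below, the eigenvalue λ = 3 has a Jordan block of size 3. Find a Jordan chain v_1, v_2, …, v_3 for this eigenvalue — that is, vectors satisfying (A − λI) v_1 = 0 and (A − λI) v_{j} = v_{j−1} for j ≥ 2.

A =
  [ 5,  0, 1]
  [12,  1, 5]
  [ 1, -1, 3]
A Jordan chain for λ = 3 of length 3:
v_1 = (5, 5, -10)ᵀ
v_2 = (2, 12, 1)ᵀ
v_3 = (1, 0, 0)ᵀ

Let N = A − (3)·I. We want v_3 with N^3 v_3 = 0 but N^2 v_3 ≠ 0; then v_{j-1} := N · v_j for j = 3, …, 2.

Pick v_3 = (1, 0, 0)ᵀ.
Then v_2 = N · v_3 = (2, 12, 1)ᵀ.
Then v_1 = N · v_2 = (5, 5, -10)ᵀ.

Sanity check: (A − (3)·I) v_1 = (0, 0, 0)ᵀ = 0. ✓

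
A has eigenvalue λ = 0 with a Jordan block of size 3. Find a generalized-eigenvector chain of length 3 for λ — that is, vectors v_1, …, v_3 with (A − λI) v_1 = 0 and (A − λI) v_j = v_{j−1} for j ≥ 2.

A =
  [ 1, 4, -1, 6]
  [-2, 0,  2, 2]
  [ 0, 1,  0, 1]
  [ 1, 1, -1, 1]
A Jordan chain for λ = 0 of length 3:
v_1 = (-1, 0, -1, 0)ᵀ
v_2 = (1, -2, 0, 1)ᵀ
v_3 = (1, 0, 0, 0)ᵀ

Let N = A − (0)·I. We want v_3 with N^3 v_3 = 0 but N^2 v_3 ≠ 0; then v_{j-1} := N · v_j for j = 3, …, 2.

Pick v_3 = (1, 0, 0, 0)ᵀ.
Then v_2 = N · v_3 = (1, -2, 0, 1)ᵀ.
Then v_1 = N · v_2 = (-1, 0, -1, 0)ᵀ.

Sanity check: (A − (0)·I) v_1 = (0, 0, 0, 0)ᵀ = 0. ✓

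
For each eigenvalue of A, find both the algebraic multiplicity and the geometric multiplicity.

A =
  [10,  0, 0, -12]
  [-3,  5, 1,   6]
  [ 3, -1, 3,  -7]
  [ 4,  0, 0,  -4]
λ = 2: alg = 1, geom = 1; λ = 4: alg = 3, geom = 1

Step 1 — factor the characteristic polynomial to read off the algebraic multiplicities:
  χ_A(x) = (x - 4)^3*(x - 2)

Step 2 — compute geometric multiplicities via the rank-nullity identity g(λ) = n − rank(A − λI):
  rank(A − (2)·I) = 3, so dim ker(A − (2)·I) = n − 3 = 1
  rank(A − (4)·I) = 3, so dim ker(A − (4)·I) = n − 3 = 1

Summary:
  λ = 2: algebraic multiplicity = 1, geometric multiplicity = 1
  λ = 4: algebraic multiplicity = 3, geometric multiplicity = 1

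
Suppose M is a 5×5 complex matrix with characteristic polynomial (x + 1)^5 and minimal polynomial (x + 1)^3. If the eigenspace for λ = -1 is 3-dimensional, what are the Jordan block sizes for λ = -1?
Block sizes for λ = -1: [3, 1, 1]

Step 1 — from the characteristic polynomial, algebraic multiplicity of λ = -1 is 5. From dim ker(M − (-1)·I) = 3, there are exactly 3 Jordan blocks for λ = -1.
Step 2 — from the minimal polynomial, the factor (x + 1)^3 tells us the largest block for λ = -1 has size 3.
Step 3 — with total size 5, 3 blocks, and largest block 3, the block sizes (in nonincreasing order) are [3, 1, 1].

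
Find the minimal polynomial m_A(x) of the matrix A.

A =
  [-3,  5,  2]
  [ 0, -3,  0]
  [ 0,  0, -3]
x^2 + 6*x + 9

The characteristic polynomial is χ_A(x) = (x + 3)^3, so the eigenvalues are known. The minimal polynomial is
  m_A(x) = Π_λ (x − λ)^{k_λ}
where k_λ is the size of the *largest* Jordan block for λ (equivalently, the smallest k with (A − λI)^k v = 0 for every generalised eigenvector v of λ).

  λ = -3: largest Jordan block has size 2, contributing (x + 3)^2

So m_A(x) = (x + 3)^2 = x^2 + 6*x + 9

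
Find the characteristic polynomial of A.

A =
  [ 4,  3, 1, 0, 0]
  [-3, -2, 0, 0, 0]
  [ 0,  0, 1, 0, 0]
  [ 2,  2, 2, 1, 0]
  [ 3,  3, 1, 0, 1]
x^5 - 5*x^4 + 10*x^3 - 10*x^2 + 5*x - 1

Expanding det(x·I − A) (e.g. by cofactor expansion or by noting that A is similar to its Jordan form J, which has the same characteristic polynomial as A) gives
  χ_A(x) = x^5 - 5*x^4 + 10*x^3 - 10*x^2 + 5*x - 1
which factors as (x - 1)^5. The eigenvalues (with algebraic multiplicities) are λ = 1 with multiplicity 5.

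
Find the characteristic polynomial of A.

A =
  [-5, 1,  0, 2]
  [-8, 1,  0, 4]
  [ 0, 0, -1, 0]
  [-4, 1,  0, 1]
x^4 + 4*x^3 + 6*x^2 + 4*x + 1

Expanding det(x·I − A) (e.g. by cofactor expansion or by noting that A is similar to its Jordan form J, which has the same characteristic polynomial as A) gives
  χ_A(x) = x^4 + 4*x^3 + 6*x^2 + 4*x + 1
which factors as (x + 1)^4. The eigenvalues (with algebraic multiplicities) are λ = -1 with multiplicity 4.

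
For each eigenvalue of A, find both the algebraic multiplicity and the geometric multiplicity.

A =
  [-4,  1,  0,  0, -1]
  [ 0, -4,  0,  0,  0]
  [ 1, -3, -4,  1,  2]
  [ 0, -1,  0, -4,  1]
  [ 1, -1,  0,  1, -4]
λ = -4: alg = 5, geom = 3

Step 1 — factor the characteristic polynomial to read off the algebraic multiplicities:
  χ_A(x) = (x + 4)^5

Step 2 — compute geometric multiplicities via the rank-nullity identity g(λ) = n − rank(A − λI):
  rank(A − (-4)·I) = 2, so dim ker(A − (-4)·I) = n − 2 = 3

Summary:
  λ = -4: algebraic multiplicity = 5, geometric multiplicity = 3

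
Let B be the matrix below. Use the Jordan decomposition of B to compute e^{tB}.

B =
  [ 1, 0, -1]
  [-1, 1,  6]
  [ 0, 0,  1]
e^{tB} =
  [exp(t), 0, -t*exp(t)]
  [-t*exp(t), exp(t), t^2*exp(t)/2 + 6*t*exp(t)]
  [0, 0, exp(t)]

Strategy: write B = P · J · P⁻¹ where J is a Jordan canonical form, so e^{tB} = P · e^{tJ} · P⁻¹, and e^{tJ} can be computed block-by-block.

B has Jordan form
J =
  [1, 1, 0]
  [0, 1, 1]
  [0, 0, 1]
(up to reordering of blocks).

Per-block formulas:
  For a 3×3 Jordan block J_3(1): exp(t · J_3(1)) = e^(1t)·(I + t·N + (t^2/2)·N^2), where N is the 3×3 nilpotent shift.

After assembling e^{tJ} and conjugating by P, we get:

e^{tB} =
  [exp(t), 0, -t*exp(t)]
  [-t*exp(t), exp(t), t^2*exp(t)/2 + 6*t*exp(t)]
  [0, 0, exp(t)]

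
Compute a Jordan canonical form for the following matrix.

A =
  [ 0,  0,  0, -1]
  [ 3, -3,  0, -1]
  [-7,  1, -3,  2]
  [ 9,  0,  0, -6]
J_2(-3) ⊕ J_2(-3)

The characteristic polynomial is
  det(x·I − A) = x^4 + 12*x^3 + 54*x^2 + 108*x + 81 = (x + 3)^4

Eigenvalues and multiplicities (the geometric multiplicity of λ is n − rank(A − λI), which equals the number of Jordan blocks for λ):
  λ = -3: algebraic multiplicity = 4, geometric multiplicity = 2

Determining the block sizes for each eigenvalue:
  λ = -3: with am = 4 and gm = 2, the partition is not yet determined (e.g. several partitions of 4 into 2 parts exist). Let N = A − (-3)·I. Computing rank(N^1) = 2, rank(N^2) = 0; the number of blocks of size ≥ j is rank(N^{j−1}) − rank(N^j), giving [2, 2]. So we have 2 block(s) of size 2 → block sizes [2, 2]

Assembling the blocks gives a Jordan form
J =
  [-3,  1,  0,  0]
  [ 0, -3,  0,  0]
  [ 0,  0, -3,  1]
  [ 0,  0,  0, -3]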